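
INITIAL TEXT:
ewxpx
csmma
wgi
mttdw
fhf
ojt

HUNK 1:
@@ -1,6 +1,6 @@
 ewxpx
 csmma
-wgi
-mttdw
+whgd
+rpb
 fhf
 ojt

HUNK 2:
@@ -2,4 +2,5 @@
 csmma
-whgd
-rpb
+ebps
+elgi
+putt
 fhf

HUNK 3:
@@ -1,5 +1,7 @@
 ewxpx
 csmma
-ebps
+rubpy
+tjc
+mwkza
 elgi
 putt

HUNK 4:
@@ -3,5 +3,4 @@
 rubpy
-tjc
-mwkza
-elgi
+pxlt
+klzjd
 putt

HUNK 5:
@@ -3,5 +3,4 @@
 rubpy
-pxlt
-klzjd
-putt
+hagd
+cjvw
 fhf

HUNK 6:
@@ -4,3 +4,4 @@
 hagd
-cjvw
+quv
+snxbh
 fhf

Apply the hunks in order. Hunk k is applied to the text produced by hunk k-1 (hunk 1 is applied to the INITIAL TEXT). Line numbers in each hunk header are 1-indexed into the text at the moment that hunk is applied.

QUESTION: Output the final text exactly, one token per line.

Hunk 1: at line 1 remove [wgi,mttdw] add [whgd,rpb] -> 6 lines: ewxpx csmma whgd rpb fhf ojt
Hunk 2: at line 2 remove [whgd,rpb] add [ebps,elgi,putt] -> 7 lines: ewxpx csmma ebps elgi putt fhf ojt
Hunk 3: at line 1 remove [ebps] add [rubpy,tjc,mwkza] -> 9 lines: ewxpx csmma rubpy tjc mwkza elgi putt fhf ojt
Hunk 4: at line 3 remove [tjc,mwkza,elgi] add [pxlt,klzjd] -> 8 lines: ewxpx csmma rubpy pxlt klzjd putt fhf ojt
Hunk 5: at line 3 remove [pxlt,klzjd,putt] add [hagd,cjvw] -> 7 lines: ewxpx csmma rubpy hagd cjvw fhf ojt
Hunk 6: at line 4 remove [cjvw] add [quv,snxbh] -> 8 lines: ewxpx csmma rubpy hagd quv snxbh fhf ojt

Answer: ewxpx
csmma
rubpy
hagd
quv
snxbh
fhf
ojt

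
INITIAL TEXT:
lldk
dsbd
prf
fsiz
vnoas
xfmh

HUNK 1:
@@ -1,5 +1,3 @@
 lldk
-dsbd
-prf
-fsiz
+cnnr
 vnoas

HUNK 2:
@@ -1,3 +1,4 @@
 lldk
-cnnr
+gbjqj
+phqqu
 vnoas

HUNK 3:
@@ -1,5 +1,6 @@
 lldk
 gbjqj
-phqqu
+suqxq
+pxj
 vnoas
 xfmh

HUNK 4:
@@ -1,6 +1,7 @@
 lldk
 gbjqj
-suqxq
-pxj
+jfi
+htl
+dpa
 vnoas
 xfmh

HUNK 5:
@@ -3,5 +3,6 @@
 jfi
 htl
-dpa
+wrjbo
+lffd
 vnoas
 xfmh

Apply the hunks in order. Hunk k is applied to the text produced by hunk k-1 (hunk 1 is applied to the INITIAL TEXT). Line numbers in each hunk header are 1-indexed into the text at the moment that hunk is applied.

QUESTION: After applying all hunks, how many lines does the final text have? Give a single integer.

Answer: 8

Derivation:
Hunk 1: at line 1 remove [dsbd,prf,fsiz] add [cnnr] -> 4 lines: lldk cnnr vnoas xfmh
Hunk 2: at line 1 remove [cnnr] add [gbjqj,phqqu] -> 5 lines: lldk gbjqj phqqu vnoas xfmh
Hunk 3: at line 1 remove [phqqu] add [suqxq,pxj] -> 6 lines: lldk gbjqj suqxq pxj vnoas xfmh
Hunk 4: at line 1 remove [suqxq,pxj] add [jfi,htl,dpa] -> 7 lines: lldk gbjqj jfi htl dpa vnoas xfmh
Hunk 5: at line 3 remove [dpa] add [wrjbo,lffd] -> 8 lines: lldk gbjqj jfi htl wrjbo lffd vnoas xfmh
Final line count: 8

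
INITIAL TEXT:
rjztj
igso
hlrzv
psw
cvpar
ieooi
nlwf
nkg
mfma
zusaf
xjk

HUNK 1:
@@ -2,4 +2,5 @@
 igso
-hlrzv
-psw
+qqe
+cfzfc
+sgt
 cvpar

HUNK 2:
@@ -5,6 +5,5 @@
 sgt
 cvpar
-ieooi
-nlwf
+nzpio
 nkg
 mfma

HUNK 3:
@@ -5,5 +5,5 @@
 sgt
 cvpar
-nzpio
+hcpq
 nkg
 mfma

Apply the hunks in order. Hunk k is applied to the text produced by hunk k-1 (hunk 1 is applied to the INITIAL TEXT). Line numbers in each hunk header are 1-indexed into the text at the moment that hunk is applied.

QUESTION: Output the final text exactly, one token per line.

Answer: rjztj
igso
qqe
cfzfc
sgt
cvpar
hcpq
nkg
mfma
zusaf
xjk

Derivation:
Hunk 1: at line 2 remove [hlrzv,psw] add [qqe,cfzfc,sgt] -> 12 lines: rjztj igso qqe cfzfc sgt cvpar ieooi nlwf nkg mfma zusaf xjk
Hunk 2: at line 5 remove [ieooi,nlwf] add [nzpio] -> 11 lines: rjztj igso qqe cfzfc sgt cvpar nzpio nkg mfma zusaf xjk
Hunk 3: at line 5 remove [nzpio] add [hcpq] -> 11 lines: rjztj igso qqe cfzfc sgt cvpar hcpq nkg mfma zusaf xjk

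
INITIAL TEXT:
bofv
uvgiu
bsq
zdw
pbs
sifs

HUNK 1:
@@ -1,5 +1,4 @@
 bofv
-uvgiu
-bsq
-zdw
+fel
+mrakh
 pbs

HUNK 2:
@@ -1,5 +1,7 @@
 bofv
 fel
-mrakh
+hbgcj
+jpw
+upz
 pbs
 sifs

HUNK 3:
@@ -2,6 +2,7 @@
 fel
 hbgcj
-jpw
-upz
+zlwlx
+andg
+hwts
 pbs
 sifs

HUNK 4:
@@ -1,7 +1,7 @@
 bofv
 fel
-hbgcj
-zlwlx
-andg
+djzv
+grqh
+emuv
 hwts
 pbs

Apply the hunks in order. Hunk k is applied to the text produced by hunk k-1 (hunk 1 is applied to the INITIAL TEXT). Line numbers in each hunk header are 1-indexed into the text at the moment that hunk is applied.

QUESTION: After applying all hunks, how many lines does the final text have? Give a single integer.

Answer: 8

Derivation:
Hunk 1: at line 1 remove [uvgiu,bsq,zdw] add [fel,mrakh] -> 5 lines: bofv fel mrakh pbs sifs
Hunk 2: at line 1 remove [mrakh] add [hbgcj,jpw,upz] -> 7 lines: bofv fel hbgcj jpw upz pbs sifs
Hunk 3: at line 2 remove [jpw,upz] add [zlwlx,andg,hwts] -> 8 lines: bofv fel hbgcj zlwlx andg hwts pbs sifs
Hunk 4: at line 1 remove [hbgcj,zlwlx,andg] add [djzv,grqh,emuv] -> 8 lines: bofv fel djzv grqh emuv hwts pbs sifs
Final line count: 8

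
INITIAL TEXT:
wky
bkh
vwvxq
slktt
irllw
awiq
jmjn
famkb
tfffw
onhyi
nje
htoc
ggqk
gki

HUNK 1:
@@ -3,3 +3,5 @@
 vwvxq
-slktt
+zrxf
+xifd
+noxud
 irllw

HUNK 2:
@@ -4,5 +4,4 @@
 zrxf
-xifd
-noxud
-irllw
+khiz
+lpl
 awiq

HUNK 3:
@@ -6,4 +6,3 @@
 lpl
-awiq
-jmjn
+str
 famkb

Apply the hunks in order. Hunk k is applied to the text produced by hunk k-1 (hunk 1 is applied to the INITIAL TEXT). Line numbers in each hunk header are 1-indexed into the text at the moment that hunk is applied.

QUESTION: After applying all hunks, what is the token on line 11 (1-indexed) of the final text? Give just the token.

Hunk 1: at line 3 remove [slktt] add [zrxf,xifd,noxud] -> 16 lines: wky bkh vwvxq zrxf xifd noxud irllw awiq jmjn famkb tfffw onhyi nje htoc ggqk gki
Hunk 2: at line 4 remove [xifd,noxud,irllw] add [khiz,lpl] -> 15 lines: wky bkh vwvxq zrxf khiz lpl awiq jmjn famkb tfffw onhyi nje htoc ggqk gki
Hunk 3: at line 6 remove [awiq,jmjn] add [str] -> 14 lines: wky bkh vwvxq zrxf khiz lpl str famkb tfffw onhyi nje htoc ggqk gki
Final line 11: nje

Answer: nje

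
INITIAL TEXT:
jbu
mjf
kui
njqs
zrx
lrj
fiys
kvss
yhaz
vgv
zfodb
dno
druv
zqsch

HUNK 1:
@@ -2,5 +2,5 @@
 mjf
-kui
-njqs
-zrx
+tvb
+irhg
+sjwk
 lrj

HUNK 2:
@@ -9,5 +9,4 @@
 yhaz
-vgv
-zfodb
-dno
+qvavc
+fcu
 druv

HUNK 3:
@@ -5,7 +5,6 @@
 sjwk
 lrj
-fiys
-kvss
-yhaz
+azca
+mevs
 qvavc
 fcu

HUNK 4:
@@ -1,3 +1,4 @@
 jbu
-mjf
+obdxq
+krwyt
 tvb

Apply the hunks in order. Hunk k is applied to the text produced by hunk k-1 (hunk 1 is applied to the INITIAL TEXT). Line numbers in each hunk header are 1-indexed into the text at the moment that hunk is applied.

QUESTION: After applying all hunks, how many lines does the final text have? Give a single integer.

Answer: 13

Derivation:
Hunk 1: at line 2 remove [kui,njqs,zrx] add [tvb,irhg,sjwk] -> 14 lines: jbu mjf tvb irhg sjwk lrj fiys kvss yhaz vgv zfodb dno druv zqsch
Hunk 2: at line 9 remove [vgv,zfodb,dno] add [qvavc,fcu] -> 13 lines: jbu mjf tvb irhg sjwk lrj fiys kvss yhaz qvavc fcu druv zqsch
Hunk 3: at line 5 remove [fiys,kvss,yhaz] add [azca,mevs] -> 12 lines: jbu mjf tvb irhg sjwk lrj azca mevs qvavc fcu druv zqsch
Hunk 4: at line 1 remove [mjf] add [obdxq,krwyt] -> 13 lines: jbu obdxq krwyt tvb irhg sjwk lrj azca mevs qvavc fcu druv zqsch
Final line count: 13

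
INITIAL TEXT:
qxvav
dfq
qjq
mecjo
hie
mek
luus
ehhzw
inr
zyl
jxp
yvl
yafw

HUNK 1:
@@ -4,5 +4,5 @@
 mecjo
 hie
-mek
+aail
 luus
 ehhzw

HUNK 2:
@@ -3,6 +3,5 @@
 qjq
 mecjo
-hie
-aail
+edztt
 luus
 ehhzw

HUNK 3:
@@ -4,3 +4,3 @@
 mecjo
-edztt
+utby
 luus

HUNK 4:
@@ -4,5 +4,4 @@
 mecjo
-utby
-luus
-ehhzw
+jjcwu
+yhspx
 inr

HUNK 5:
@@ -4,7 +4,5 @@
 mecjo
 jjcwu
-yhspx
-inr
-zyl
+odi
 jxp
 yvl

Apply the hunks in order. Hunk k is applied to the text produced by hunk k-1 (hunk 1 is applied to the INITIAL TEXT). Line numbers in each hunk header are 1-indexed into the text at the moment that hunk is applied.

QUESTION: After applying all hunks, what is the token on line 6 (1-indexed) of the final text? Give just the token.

Answer: odi

Derivation:
Hunk 1: at line 4 remove [mek] add [aail] -> 13 lines: qxvav dfq qjq mecjo hie aail luus ehhzw inr zyl jxp yvl yafw
Hunk 2: at line 3 remove [hie,aail] add [edztt] -> 12 lines: qxvav dfq qjq mecjo edztt luus ehhzw inr zyl jxp yvl yafw
Hunk 3: at line 4 remove [edztt] add [utby] -> 12 lines: qxvav dfq qjq mecjo utby luus ehhzw inr zyl jxp yvl yafw
Hunk 4: at line 4 remove [utby,luus,ehhzw] add [jjcwu,yhspx] -> 11 lines: qxvav dfq qjq mecjo jjcwu yhspx inr zyl jxp yvl yafw
Hunk 5: at line 4 remove [yhspx,inr,zyl] add [odi] -> 9 lines: qxvav dfq qjq mecjo jjcwu odi jxp yvl yafw
Final line 6: odi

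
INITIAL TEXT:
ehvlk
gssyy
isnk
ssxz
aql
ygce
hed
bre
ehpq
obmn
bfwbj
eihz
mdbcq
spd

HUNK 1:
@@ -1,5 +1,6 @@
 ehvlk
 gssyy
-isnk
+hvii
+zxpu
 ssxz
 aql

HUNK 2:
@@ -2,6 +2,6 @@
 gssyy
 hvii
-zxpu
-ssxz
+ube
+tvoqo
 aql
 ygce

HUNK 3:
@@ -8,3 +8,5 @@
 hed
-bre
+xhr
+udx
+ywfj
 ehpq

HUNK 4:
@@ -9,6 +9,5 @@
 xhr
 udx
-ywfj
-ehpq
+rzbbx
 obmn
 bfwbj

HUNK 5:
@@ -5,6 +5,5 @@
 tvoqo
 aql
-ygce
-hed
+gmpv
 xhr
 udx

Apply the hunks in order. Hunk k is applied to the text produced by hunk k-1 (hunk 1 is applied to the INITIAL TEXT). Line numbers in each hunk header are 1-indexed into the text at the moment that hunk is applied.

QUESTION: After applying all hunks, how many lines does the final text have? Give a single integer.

Hunk 1: at line 1 remove [isnk] add [hvii,zxpu] -> 15 lines: ehvlk gssyy hvii zxpu ssxz aql ygce hed bre ehpq obmn bfwbj eihz mdbcq spd
Hunk 2: at line 2 remove [zxpu,ssxz] add [ube,tvoqo] -> 15 lines: ehvlk gssyy hvii ube tvoqo aql ygce hed bre ehpq obmn bfwbj eihz mdbcq spd
Hunk 3: at line 8 remove [bre] add [xhr,udx,ywfj] -> 17 lines: ehvlk gssyy hvii ube tvoqo aql ygce hed xhr udx ywfj ehpq obmn bfwbj eihz mdbcq spd
Hunk 4: at line 9 remove [ywfj,ehpq] add [rzbbx] -> 16 lines: ehvlk gssyy hvii ube tvoqo aql ygce hed xhr udx rzbbx obmn bfwbj eihz mdbcq spd
Hunk 5: at line 5 remove [ygce,hed] add [gmpv] -> 15 lines: ehvlk gssyy hvii ube tvoqo aql gmpv xhr udx rzbbx obmn bfwbj eihz mdbcq spd
Final line count: 15

Answer: 15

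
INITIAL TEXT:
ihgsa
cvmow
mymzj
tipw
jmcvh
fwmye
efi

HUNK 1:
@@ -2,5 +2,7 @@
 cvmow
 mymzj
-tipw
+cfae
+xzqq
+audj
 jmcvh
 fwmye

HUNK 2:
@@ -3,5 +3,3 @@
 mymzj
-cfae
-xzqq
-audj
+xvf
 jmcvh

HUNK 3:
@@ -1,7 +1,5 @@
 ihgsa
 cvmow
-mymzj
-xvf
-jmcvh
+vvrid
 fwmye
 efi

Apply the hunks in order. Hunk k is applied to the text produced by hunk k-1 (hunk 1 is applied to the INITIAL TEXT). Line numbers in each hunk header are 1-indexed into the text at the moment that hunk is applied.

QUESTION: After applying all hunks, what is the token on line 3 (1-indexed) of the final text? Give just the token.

Answer: vvrid

Derivation:
Hunk 1: at line 2 remove [tipw] add [cfae,xzqq,audj] -> 9 lines: ihgsa cvmow mymzj cfae xzqq audj jmcvh fwmye efi
Hunk 2: at line 3 remove [cfae,xzqq,audj] add [xvf] -> 7 lines: ihgsa cvmow mymzj xvf jmcvh fwmye efi
Hunk 3: at line 1 remove [mymzj,xvf,jmcvh] add [vvrid] -> 5 lines: ihgsa cvmow vvrid fwmye efi
Final line 3: vvrid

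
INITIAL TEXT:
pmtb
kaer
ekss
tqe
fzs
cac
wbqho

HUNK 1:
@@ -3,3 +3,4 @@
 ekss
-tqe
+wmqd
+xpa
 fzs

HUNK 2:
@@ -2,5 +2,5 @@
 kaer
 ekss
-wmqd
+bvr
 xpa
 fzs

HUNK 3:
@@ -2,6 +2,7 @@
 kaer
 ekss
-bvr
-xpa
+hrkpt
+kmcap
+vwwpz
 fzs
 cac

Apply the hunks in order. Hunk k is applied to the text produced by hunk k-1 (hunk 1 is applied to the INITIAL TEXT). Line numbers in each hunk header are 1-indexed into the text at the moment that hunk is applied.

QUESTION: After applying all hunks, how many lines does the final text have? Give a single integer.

Hunk 1: at line 3 remove [tqe] add [wmqd,xpa] -> 8 lines: pmtb kaer ekss wmqd xpa fzs cac wbqho
Hunk 2: at line 2 remove [wmqd] add [bvr] -> 8 lines: pmtb kaer ekss bvr xpa fzs cac wbqho
Hunk 3: at line 2 remove [bvr,xpa] add [hrkpt,kmcap,vwwpz] -> 9 lines: pmtb kaer ekss hrkpt kmcap vwwpz fzs cac wbqho
Final line count: 9

Answer: 9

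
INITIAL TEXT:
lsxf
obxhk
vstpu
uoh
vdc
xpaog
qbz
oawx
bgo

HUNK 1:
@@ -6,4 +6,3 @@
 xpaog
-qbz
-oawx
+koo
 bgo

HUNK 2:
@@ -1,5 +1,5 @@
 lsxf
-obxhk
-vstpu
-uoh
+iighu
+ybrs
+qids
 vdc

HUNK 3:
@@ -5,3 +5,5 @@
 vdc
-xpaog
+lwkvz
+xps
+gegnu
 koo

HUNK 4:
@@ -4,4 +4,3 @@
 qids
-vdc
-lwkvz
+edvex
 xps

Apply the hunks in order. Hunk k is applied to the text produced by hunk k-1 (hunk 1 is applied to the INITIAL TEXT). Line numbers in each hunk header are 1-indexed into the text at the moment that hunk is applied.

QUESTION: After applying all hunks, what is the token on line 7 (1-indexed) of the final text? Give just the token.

Hunk 1: at line 6 remove [qbz,oawx] add [koo] -> 8 lines: lsxf obxhk vstpu uoh vdc xpaog koo bgo
Hunk 2: at line 1 remove [obxhk,vstpu,uoh] add [iighu,ybrs,qids] -> 8 lines: lsxf iighu ybrs qids vdc xpaog koo bgo
Hunk 3: at line 5 remove [xpaog] add [lwkvz,xps,gegnu] -> 10 lines: lsxf iighu ybrs qids vdc lwkvz xps gegnu koo bgo
Hunk 4: at line 4 remove [vdc,lwkvz] add [edvex] -> 9 lines: lsxf iighu ybrs qids edvex xps gegnu koo bgo
Final line 7: gegnu

Answer: gegnu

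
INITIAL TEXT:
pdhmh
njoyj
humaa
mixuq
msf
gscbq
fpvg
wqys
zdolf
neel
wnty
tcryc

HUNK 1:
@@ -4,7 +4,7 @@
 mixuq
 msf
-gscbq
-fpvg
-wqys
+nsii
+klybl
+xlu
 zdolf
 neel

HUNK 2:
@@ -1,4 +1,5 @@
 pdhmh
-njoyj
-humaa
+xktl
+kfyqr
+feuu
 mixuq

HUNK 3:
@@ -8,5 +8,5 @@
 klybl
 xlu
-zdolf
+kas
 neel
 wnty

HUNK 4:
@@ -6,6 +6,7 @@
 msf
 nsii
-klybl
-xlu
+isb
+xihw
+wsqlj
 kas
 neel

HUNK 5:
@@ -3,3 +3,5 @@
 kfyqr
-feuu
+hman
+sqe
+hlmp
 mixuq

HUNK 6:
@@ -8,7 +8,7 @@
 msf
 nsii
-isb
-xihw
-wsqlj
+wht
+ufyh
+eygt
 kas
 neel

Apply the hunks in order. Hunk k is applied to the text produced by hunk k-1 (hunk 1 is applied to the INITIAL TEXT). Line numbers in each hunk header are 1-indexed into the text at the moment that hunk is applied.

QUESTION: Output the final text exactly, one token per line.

Answer: pdhmh
xktl
kfyqr
hman
sqe
hlmp
mixuq
msf
nsii
wht
ufyh
eygt
kas
neel
wnty
tcryc

Derivation:
Hunk 1: at line 4 remove [gscbq,fpvg,wqys] add [nsii,klybl,xlu] -> 12 lines: pdhmh njoyj humaa mixuq msf nsii klybl xlu zdolf neel wnty tcryc
Hunk 2: at line 1 remove [njoyj,humaa] add [xktl,kfyqr,feuu] -> 13 lines: pdhmh xktl kfyqr feuu mixuq msf nsii klybl xlu zdolf neel wnty tcryc
Hunk 3: at line 8 remove [zdolf] add [kas] -> 13 lines: pdhmh xktl kfyqr feuu mixuq msf nsii klybl xlu kas neel wnty tcryc
Hunk 4: at line 6 remove [klybl,xlu] add [isb,xihw,wsqlj] -> 14 lines: pdhmh xktl kfyqr feuu mixuq msf nsii isb xihw wsqlj kas neel wnty tcryc
Hunk 5: at line 3 remove [feuu] add [hman,sqe,hlmp] -> 16 lines: pdhmh xktl kfyqr hman sqe hlmp mixuq msf nsii isb xihw wsqlj kas neel wnty tcryc
Hunk 6: at line 8 remove [isb,xihw,wsqlj] add [wht,ufyh,eygt] -> 16 lines: pdhmh xktl kfyqr hman sqe hlmp mixuq msf nsii wht ufyh eygt kas neel wnty tcryc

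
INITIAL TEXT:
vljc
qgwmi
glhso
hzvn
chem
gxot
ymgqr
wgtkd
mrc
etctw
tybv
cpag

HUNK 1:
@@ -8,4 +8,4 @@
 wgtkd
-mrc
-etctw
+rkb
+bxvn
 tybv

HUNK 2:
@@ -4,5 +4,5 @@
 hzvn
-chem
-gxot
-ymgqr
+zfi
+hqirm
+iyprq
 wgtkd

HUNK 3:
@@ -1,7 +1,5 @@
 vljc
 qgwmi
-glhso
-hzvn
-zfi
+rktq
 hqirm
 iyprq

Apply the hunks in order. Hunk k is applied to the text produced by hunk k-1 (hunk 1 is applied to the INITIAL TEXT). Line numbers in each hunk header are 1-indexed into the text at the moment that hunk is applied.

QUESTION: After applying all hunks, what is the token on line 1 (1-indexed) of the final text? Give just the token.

Hunk 1: at line 8 remove [mrc,etctw] add [rkb,bxvn] -> 12 lines: vljc qgwmi glhso hzvn chem gxot ymgqr wgtkd rkb bxvn tybv cpag
Hunk 2: at line 4 remove [chem,gxot,ymgqr] add [zfi,hqirm,iyprq] -> 12 lines: vljc qgwmi glhso hzvn zfi hqirm iyprq wgtkd rkb bxvn tybv cpag
Hunk 3: at line 1 remove [glhso,hzvn,zfi] add [rktq] -> 10 lines: vljc qgwmi rktq hqirm iyprq wgtkd rkb bxvn tybv cpag
Final line 1: vljc

Answer: vljc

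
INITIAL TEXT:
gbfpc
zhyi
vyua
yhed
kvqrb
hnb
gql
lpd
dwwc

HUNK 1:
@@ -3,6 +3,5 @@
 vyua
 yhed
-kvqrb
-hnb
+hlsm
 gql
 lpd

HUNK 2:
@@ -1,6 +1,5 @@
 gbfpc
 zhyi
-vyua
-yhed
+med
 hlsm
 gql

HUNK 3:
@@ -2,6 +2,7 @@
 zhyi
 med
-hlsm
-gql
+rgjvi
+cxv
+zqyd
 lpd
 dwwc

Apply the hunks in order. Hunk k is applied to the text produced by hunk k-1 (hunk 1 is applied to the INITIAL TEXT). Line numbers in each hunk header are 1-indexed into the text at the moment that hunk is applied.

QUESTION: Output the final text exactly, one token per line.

Answer: gbfpc
zhyi
med
rgjvi
cxv
zqyd
lpd
dwwc

Derivation:
Hunk 1: at line 3 remove [kvqrb,hnb] add [hlsm] -> 8 lines: gbfpc zhyi vyua yhed hlsm gql lpd dwwc
Hunk 2: at line 1 remove [vyua,yhed] add [med] -> 7 lines: gbfpc zhyi med hlsm gql lpd dwwc
Hunk 3: at line 2 remove [hlsm,gql] add [rgjvi,cxv,zqyd] -> 8 lines: gbfpc zhyi med rgjvi cxv zqyd lpd dwwc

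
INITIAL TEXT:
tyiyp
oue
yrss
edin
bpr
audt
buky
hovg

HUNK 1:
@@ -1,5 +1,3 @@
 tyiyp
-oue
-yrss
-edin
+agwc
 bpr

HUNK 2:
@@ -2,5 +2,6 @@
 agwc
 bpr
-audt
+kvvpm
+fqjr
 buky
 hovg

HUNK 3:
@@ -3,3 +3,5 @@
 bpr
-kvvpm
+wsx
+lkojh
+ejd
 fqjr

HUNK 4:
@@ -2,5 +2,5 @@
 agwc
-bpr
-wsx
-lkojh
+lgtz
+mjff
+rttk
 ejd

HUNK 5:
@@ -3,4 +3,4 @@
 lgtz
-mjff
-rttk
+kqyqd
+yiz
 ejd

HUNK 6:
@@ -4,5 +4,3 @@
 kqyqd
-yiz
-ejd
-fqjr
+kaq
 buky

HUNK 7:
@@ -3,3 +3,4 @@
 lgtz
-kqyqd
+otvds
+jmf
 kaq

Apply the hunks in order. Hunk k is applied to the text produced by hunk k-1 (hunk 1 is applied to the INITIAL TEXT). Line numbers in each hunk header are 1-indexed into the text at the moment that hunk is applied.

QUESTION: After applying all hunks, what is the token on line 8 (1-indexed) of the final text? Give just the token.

Hunk 1: at line 1 remove [oue,yrss,edin] add [agwc] -> 6 lines: tyiyp agwc bpr audt buky hovg
Hunk 2: at line 2 remove [audt] add [kvvpm,fqjr] -> 7 lines: tyiyp agwc bpr kvvpm fqjr buky hovg
Hunk 3: at line 3 remove [kvvpm] add [wsx,lkojh,ejd] -> 9 lines: tyiyp agwc bpr wsx lkojh ejd fqjr buky hovg
Hunk 4: at line 2 remove [bpr,wsx,lkojh] add [lgtz,mjff,rttk] -> 9 lines: tyiyp agwc lgtz mjff rttk ejd fqjr buky hovg
Hunk 5: at line 3 remove [mjff,rttk] add [kqyqd,yiz] -> 9 lines: tyiyp agwc lgtz kqyqd yiz ejd fqjr buky hovg
Hunk 6: at line 4 remove [yiz,ejd,fqjr] add [kaq] -> 7 lines: tyiyp agwc lgtz kqyqd kaq buky hovg
Hunk 7: at line 3 remove [kqyqd] add [otvds,jmf] -> 8 lines: tyiyp agwc lgtz otvds jmf kaq buky hovg
Final line 8: hovg

Answer: hovg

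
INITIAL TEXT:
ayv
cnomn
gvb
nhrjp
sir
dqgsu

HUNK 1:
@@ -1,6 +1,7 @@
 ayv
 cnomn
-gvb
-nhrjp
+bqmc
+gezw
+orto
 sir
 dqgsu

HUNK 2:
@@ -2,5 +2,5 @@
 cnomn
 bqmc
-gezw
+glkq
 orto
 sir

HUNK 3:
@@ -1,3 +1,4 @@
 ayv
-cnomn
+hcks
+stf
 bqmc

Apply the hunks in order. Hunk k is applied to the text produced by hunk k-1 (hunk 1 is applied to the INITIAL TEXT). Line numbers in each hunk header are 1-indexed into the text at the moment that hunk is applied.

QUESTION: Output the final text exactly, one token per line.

Hunk 1: at line 1 remove [gvb,nhrjp] add [bqmc,gezw,orto] -> 7 lines: ayv cnomn bqmc gezw orto sir dqgsu
Hunk 2: at line 2 remove [gezw] add [glkq] -> 7 lines: ayv cnomn bqmc glkq orto sir dqgsu
Hunk 3: at line 1 remove [cnomn] add [hcks,stf] -> 8 lines: ayv hcks stf bqmc glkq orto sir dqgsu

Answer: ayv
hcks
stf
bqmc
glkq
orto
sir
dqgsu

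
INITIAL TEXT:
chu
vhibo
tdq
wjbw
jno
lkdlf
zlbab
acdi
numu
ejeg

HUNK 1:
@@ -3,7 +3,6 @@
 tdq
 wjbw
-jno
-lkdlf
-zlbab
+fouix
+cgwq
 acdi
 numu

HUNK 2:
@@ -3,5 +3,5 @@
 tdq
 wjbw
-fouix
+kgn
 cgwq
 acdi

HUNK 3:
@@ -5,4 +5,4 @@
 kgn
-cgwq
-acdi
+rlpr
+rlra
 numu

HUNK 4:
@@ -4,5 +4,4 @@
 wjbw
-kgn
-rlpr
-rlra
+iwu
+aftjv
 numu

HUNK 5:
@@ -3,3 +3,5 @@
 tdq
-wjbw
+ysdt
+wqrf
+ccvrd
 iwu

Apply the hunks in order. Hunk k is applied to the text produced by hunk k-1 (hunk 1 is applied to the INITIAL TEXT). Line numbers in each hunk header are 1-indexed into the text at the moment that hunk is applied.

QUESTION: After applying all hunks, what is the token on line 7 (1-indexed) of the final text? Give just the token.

Hunk 1: at line 3 remove [jno,lkdlf,zlbab] add [fouix,cgwq] -> 9 lines: chu vhibo tdq wjbw fouix cgwq acdi numu ejeg
Hunk 2: at line 3 remove [fouix] add [kgn] -> 9 lines: chu vhibo tdq wjbw kgn cgwq acdi numu ejeg
Hunk 3: at line 5 remove [cgwq,acdi] add [rlpr,rlra] -> 9 lines: chu vhibo tdq wjbw kgn rlpr rlra numu ejeg
Hunk 4: at line 4 remove [kgn,rlpr,rlra] add [iwu,aftjv] -> 8 lines: chu vhibo tdq wjbw iwu aftjv numu ejeg
Hunk 5: at line 3 remove [wjbw] add [ysdt,wqrf,ccvrd] -> 10 lines: chu vhibo tdq ysdt wqrf ccvrd iwu aftjv numu ejeg
Final line 7: iwu

Answer: iwu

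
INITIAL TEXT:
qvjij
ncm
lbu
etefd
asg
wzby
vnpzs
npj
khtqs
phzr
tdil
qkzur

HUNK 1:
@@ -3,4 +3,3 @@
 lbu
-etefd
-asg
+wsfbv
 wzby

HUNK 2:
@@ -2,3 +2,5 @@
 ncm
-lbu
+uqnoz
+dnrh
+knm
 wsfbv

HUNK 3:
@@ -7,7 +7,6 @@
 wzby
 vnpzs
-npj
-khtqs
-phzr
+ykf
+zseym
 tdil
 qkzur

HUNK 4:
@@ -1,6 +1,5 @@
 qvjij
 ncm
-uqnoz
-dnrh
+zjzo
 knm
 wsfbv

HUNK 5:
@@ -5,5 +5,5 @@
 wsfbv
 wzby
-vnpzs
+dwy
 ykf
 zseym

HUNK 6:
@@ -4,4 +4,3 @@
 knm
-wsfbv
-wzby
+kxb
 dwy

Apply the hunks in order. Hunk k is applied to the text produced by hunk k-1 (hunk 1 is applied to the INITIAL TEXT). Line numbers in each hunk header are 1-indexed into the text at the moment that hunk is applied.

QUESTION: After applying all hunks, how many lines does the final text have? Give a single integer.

Answer: 10

Derivation:
Hunk 1: at line 3 remove [etefd,asg] add [wsfbv] -> 11 lines: qvjij ncm lbu wsfbv wzby vnpzs npj khtqs phzr tdil qkzur
Hunk 2: at line 2 remove [lbu] add [uqnoz,dnrh,knm] -> 13 lines: qvjij ncm uqnoz dnrh knm wsfbv wzby vnpzs npj khtqs phzr tdil qkzur
Hunk 3: at line 7 remove [npj,khtqs,phzr] add [ykf,zseym] -> 12 lines: qvjij ncm uqnoz dnrh knm wsfbv wzby vnpzs ykf zseym tdil qkzur
Hunk 4: at line 1 remove [uqnoz,dnrh] add [zjzo] -> 11 lines: qvjij ncm zjzo knm wsfbv wzby vnpzs ykf zseym tdil qkzur
Hunk 5: at line 5 remove [vnpzs] add [dwy] -> 11 lines: qvjij ncm zjzo knm wsfbv wzby dwy ykf zseym tdil qkzur
Hunk 6: at line 4 remove [wsfbv,wzby] add [kxb] -> 10 lines: qvjij ncm zjzo knm kxb dwy ykf zseym tdil qkzur
Final line count: 10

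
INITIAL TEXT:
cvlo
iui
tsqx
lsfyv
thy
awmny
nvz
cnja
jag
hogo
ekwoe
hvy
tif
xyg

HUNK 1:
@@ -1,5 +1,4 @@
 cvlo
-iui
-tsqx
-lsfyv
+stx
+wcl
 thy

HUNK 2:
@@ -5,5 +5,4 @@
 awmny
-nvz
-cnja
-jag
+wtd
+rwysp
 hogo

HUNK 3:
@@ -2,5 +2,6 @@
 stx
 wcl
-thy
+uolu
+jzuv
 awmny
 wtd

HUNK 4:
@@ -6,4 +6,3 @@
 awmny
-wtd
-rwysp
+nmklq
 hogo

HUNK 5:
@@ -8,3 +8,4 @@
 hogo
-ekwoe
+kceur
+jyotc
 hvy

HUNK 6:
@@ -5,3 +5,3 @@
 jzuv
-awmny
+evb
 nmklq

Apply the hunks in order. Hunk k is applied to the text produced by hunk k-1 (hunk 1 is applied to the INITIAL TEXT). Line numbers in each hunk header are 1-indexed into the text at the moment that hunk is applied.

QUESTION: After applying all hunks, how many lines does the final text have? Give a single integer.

Hunk 1: at line 1 remove [iui,tsqx,lsfyv] add [stx,wcl] -> 13 lines: cvlo stx wcl thy awmny nvz cnja jag hogo ekwoe hvy tif xyg
Hunk 2: at line 5 remove [nvz,cnja,jag] add [wtd,rwysp] -> 12 lines: cvlo stx wcl thy awmny wtd rwysp hogo ekwoe hvy tif xyg
Hunk 3: at line 2 remove [thy] add [uolu,jzuv] -> 13 lines: cvlo stx wcl uolu jzuv awmny wtd rwysp hogo ekwoe hvy tif xyg
Hunk 4: at line 6 remove [wtd,rwysp] add [nmklq] -> 12 lines: cvlo stx wcl uolu jzuv awmny nmklq hogo ekwoe hvy tif xyg
Hunk 5: at line 8 remove [ekwoe] add [kceur,jyotc] -> 13 lines: cvlo stx wcl uolu jzuv awmny nmklq hogo kceur jyotc hvy tif xyg
Hunk 6: at line 5 remove [awmny] add [evb] -> 13 lines: cvlo stx wcl uolu jzuv evb nmklq hogo kceur jyotc hvy tif xyg
Final line count: 13

Answer: 13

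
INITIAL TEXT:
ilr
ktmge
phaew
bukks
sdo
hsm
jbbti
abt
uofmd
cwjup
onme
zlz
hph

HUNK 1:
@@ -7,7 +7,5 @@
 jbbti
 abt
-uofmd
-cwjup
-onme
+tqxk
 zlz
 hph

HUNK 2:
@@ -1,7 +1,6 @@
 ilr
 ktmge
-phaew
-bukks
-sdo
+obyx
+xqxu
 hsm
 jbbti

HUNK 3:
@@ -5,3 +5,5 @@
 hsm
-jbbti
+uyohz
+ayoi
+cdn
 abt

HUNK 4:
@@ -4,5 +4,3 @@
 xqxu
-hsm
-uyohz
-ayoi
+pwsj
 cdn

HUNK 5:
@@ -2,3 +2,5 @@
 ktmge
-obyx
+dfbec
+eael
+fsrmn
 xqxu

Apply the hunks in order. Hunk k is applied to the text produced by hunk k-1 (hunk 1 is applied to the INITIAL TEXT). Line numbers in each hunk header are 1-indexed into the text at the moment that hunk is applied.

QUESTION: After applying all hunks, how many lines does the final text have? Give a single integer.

Answer: 12

Derivation:
Hunk 1: at line 7 remove [uofmd,cwjup,onme] add [tqxk] -> 11 lines: ilr ktmge phaew bukks sdo hsm jbbti abt tqxk zlz hph
Hunk 2: at line 1 remove [phaew,bukks,sdo] add [obyx,xqxu] -> 10 lines: ilr ktmge obyx xqxu hsm jbbti abt tqxk zlz hph
Hunk 3: at line 5 remove [jbbti] add [uyohz,ayoi,cdn] -> 12 lines: ilr ktmge obyx xqxu hsm uyohz ayoi cdn abt tqxk zlz hph
Hunk 4: at line 4 remove [hsm,uyohz,ayoi] add [pwsj] -> 10 lines: ilr ktmge obyx xqxu pwsj cdn abt tqxk zlz hph
Hunk 5: at line 2 remove [obyx] add [dfbec,eael,fsrmn] -> 12 lines: ilr ktmge dfbec eael fsrmn xqxu pwsj cdn abt tqxk zlz hph
Final line count: 12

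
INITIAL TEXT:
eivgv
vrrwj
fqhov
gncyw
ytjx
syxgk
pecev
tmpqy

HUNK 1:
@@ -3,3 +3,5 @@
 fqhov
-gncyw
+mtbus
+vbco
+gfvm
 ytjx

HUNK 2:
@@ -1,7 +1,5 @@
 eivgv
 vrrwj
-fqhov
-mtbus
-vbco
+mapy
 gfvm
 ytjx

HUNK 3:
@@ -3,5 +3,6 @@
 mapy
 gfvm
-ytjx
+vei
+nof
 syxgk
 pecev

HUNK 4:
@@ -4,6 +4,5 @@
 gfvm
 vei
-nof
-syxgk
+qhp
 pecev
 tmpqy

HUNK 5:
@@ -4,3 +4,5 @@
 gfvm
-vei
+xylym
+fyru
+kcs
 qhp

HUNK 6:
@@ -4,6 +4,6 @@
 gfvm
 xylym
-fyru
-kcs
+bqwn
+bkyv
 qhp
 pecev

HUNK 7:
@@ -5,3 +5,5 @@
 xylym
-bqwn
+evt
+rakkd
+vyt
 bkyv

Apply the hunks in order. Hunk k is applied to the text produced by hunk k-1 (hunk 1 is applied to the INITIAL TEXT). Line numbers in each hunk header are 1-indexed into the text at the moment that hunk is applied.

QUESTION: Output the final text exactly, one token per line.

Answer: eivgv
vrrwj
mapy
gfvm
xylym
evt
rakkd
vyt
bkyv
qhp
pecev
tmpqy

Derivation:
Hunk 1: at line 3 remove [gncyw] add [mtbus,vbco,gfvm] -> 10 lines: eivgv vrrwj fqhov mtbus vbco gfvm ytjx syxgk pecev tmpqy
Hunk 2: at line 1 remove [fqhov,mtbus,vbco] add [mapy] -> 8 lines: eivgv vrrwj mapy gfvm ytjx syxgk pecev tmpqy
Hunk 3: at line 3 remove [ytjx] add [vei,nof] -> 9 lines: eivgv vrrwj mapy gfvm vei nof syxgk pecev tmpqy
Hunk 4: at line 4 remove [nof,syxgk] add [qhp] -> 8 lines: eivgv vrrwj mapy gfvm vei qhp pecev tmpqy
Hunk 5: at line 4 remove [vei] add [xylym,fyru,kcs] -> 10 lines: eivgv vrrwj mapy gfvm xylym fyru kcs qhp pecev tmpqy
Hunk 6: at line 4 remove [fyru,kcs] add [bqwn,bkyv] -> 10 lines: eivgv vrrwj mapy gfvm xylym bqwn bkyv qhp pecev tmpqy
Hunk 7: at line 5 remove [bqwn] add [evt,rakkd,vyt] -> 12 lines: eivgv vrrwj mapy gfvm xylym evt rakkd vyt bkyv qhp pecev tmpqy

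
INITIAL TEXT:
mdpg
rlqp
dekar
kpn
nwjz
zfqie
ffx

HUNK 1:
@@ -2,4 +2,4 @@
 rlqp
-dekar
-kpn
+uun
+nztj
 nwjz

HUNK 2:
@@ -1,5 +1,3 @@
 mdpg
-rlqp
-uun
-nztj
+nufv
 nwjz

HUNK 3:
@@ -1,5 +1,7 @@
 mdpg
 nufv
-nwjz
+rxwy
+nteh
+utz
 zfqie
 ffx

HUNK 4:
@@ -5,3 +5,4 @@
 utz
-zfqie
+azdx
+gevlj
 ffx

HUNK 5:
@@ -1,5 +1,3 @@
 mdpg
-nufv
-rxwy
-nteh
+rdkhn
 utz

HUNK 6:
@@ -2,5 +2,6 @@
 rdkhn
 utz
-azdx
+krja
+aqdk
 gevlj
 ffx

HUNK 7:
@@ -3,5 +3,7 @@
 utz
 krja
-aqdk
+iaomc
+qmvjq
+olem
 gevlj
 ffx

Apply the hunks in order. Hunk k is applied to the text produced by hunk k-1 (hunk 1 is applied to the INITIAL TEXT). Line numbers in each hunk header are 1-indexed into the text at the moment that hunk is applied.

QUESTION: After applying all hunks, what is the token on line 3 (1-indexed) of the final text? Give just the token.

Answer: utz

Derivation:
Hunk 1: at line 2 remove [dekar,kpn] add [uun,nztj] -> 7 lines: mdpg rlqp uun nztj nwjz zfqie ffx
Hunk 2: at line 1 remove [rlqp,uun,nztj] add [nufv] -> 5 lines: mdpg nufv nwjz zfqie ffx
Hunk 3: at line 1 remove [nwjz] add [rxwy,nteh,utz] -> 7 lines: mdpg nufv rxwy nteh utz zfqie ffx
Hunk 4: at line 5 remove [zfqie] add [azdx,gevlj] -> 8 lines: mdpg nufv rxwy nteh utz azdx gevlj ffx
Hunk 5: at line 1 remove [nufv,rxwy,nteh] add [rdkhn] -> 6 lines: mdpg rdkhn utz azdx gevlj ffx
Hunk 6: at line 2 remove [azdx] add [krja,aqdk] -> 7 lines: mdpg rdkhn utz krja aqdk gevlj ffx
Hunk 7: at line 3 remove [aqdk] add [iaomc,qmvjq,olem] -> 9 lines: mdpg rdkhn utz krja iaomc qmvjq olem gevlj ffx
Final line 3: utz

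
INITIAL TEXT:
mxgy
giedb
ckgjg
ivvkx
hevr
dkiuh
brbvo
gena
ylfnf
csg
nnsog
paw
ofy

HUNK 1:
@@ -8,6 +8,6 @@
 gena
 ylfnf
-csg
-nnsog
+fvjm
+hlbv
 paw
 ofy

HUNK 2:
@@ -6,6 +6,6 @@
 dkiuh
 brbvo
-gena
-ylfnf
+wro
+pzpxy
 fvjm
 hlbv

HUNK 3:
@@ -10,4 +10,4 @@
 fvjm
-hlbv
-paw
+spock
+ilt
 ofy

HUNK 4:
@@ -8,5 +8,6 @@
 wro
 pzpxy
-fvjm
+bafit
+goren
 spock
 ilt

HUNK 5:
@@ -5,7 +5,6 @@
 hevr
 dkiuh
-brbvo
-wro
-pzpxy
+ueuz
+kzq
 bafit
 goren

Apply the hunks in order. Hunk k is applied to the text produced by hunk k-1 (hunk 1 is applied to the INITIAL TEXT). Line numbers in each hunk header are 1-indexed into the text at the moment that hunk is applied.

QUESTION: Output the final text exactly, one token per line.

Hunk 1: at line 8 remove [csg,nnsog] add [fvjm,hlbv] -> 13 lines: mxgy giedb ckgjg ivvkx hevr dkiuh brbvo gena ylfnf fvjm hlbv paw ofy
Hunk 2: at line 6 remove [gena,ylfnf] add [wro,pzpxy] -> 13 lines: mxgy giedb ckgjg ivvkx hevr dkiuh brbvo wro pzpxy fvjm hlbv paw ofy
Hunk 3: at line 10 remove [hlbv,paw] add [spock,ilt] -> 13 lines: mxgy giedb ckgjg ivvkx hevr dkiuh brbvo wro pzpxy fvjm spock ilt ofy
Hunk 4: at line 8 remove [fvjm] add [bafit,goren] -> 14 lines: mxgy giedb ckgjg ivvkx hevr dkiuh brbvo wro pzpxy bafit goren spock ilt ofy
Hunk 5: at line 5 remove [brbvo,wro,pzpxy] add [ueuz,kzq] -> 13 lines: mxgy giedb ckgjg ivvkx hevr dkiuh ueuz kzq bafit goren spock ilt ofy

Answer: mxgy
giedb
ckgjg
ivvkx
hevr
dkiuh
ueuz
kzq
bafit
goren
spock
ilt
ofy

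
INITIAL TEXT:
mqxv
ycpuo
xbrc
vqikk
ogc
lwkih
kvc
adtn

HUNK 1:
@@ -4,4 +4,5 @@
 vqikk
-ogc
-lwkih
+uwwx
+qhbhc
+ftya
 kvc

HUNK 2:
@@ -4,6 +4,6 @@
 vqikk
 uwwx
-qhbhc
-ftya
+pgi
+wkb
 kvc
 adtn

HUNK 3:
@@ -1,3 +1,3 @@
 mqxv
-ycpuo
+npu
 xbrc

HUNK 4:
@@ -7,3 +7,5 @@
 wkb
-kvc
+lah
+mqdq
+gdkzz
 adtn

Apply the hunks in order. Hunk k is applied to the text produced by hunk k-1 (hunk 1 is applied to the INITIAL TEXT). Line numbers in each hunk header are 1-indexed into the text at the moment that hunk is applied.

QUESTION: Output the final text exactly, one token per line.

Hunk 1: at line 4 remove [ogc,lwkih] add [uwwx,qhbhc,ftya] -> 9 lines: mqxv ycpuo xbrc vqikk uwwx qhbhc ftya kvc adtn
Hunk 2: at line 4 remove [qhbhc,ftya] add [pgi,wkb] -> 9 lines: mqxv ycpuo xbrc vqikk uwwx pgi wkb kvc adtn
Hunk 3: at line 1 remove [ycpuo] add [npu] -> 9 lines: mqxv npu xbrc vqikk uwwx pgi wkb kvc adtn
Hunk 4: at line 7 remove [kvc] add [lah,mqdq,gdkzz] -> 11 lines: mqxv npu xbrc vqikk uwwx pgi wkb lah mqdq gdkzz adtn

Answer: mqxv
npu
xbrc
vqikk
uwwx
pgi
wkb
lah
mqdq
gdkzz
adtn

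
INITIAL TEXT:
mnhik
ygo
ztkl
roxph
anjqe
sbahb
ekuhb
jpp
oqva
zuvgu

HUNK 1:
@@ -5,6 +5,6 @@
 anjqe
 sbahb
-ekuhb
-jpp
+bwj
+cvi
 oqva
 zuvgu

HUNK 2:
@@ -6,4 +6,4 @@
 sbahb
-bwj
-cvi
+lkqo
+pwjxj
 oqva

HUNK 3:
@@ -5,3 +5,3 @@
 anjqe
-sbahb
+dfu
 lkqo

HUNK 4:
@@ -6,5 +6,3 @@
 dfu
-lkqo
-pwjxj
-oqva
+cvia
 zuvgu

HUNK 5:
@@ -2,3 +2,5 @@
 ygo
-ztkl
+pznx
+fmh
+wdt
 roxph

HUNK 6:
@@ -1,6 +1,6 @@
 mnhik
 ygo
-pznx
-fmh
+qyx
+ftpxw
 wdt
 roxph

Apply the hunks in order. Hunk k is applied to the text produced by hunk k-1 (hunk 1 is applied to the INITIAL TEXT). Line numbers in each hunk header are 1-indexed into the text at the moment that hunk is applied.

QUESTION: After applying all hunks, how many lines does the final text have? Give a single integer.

Answer: 10

Derivation:
Hunk 1: at line 5 remove [ekuhb,jpp] add [bwj,cvi] -> 10 lines: mnhik ygo ztkl roxph anjqe sbahb bwj cvi oqva zuvgu
Hunk 2: at line 6 remove [bwj,cvi] add [lkqo,pwjxj] -> 10 lines: mnhik ygo ztkl roxph anjqe sbahb lkqo pwjxj oqva zuvgu
Hunk 3: at line 5 remove [sbahb] add [dfu] -> 10 lines: mnhik ygo ztkl roxph anjqe dfu lkqo pwjxj oqva zuvgu
Hunk 4: at line 6 remove [lkqo,pwjxj,oqva] add [cvia] -> 8 lines: mnhik ygo ztkl roxph anjqe dfu cvia zuvgu
Hunk 5: at line 2 remove [ztkl] add [pznx,fmh,wdt] -> 10 lines: mnhik ygo pznx fmh wdt roxph anjqe dfu cvia zuvgu
Hunk 6: at line 1 remove [pznx,fmh] add [qyx,ftpxw] -> 10 lines: mnhik ygo qyx ftpxw wdt roxph anjqe dfu cvia zuvgu
Final line count: 10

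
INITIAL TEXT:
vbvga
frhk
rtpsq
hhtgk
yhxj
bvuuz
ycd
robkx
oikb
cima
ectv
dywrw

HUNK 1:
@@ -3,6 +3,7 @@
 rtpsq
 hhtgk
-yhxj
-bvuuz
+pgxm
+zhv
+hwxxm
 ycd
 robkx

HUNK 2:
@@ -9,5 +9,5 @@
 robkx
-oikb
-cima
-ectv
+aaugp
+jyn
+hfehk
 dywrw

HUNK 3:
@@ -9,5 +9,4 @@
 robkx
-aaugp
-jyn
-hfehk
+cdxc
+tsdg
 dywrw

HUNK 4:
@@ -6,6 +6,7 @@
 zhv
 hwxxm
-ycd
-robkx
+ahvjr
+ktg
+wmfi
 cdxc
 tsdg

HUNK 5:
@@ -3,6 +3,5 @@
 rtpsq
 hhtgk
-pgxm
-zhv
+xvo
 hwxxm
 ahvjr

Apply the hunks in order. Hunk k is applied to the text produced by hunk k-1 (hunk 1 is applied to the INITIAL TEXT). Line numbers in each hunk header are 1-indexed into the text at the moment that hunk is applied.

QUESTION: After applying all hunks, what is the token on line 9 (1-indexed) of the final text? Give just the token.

Answer: wmfi

Derivation:
Hunk 1: at line 3 remove [yhxj,bvuuz] add [pgxm,zhv,hwxxm] -> 13 lines: vbvga frhk rtpsq hhtgk pgxm zhv hwxxm ycd robkx oikb cima ectv dywrw
Hunk 2: at line 9 remove [oikb,cima,ectv] add [aaugp,jyn,hfehk] -> 13 lines: vbvga frhk rtpsq hhtgk pgxm zhv hwxxm ycd robkx aaugp jyn hfehk dywrw
Hunk 3: at line 9 remove [aaugp,jyn,hfehk] add [cdxc,tsdg] -> 12 lines: vbvga frhk rtpsq hhtgk pgxm zhv hwxxm ycd robkx cdxc tsdg dywrw
Hunk 4: at line 6 remove [ycd,robkx] add [ahvjr,ktg,wmfi] -> 13 lines: vbvga frhk rtpsq hhtgk pgxm zhv hwxxm ahvjr ktg wmfi cdxc tsdg dywrw
Hunk 5: at line 3 remove [pgxm,zhv] add [xvo] -> 12 lines: vbvga frhk rtpsq hhtgk xvo hwxxm ahvjr ktg wmfi cdxc tsdg dywrw
Final line 9: wmfi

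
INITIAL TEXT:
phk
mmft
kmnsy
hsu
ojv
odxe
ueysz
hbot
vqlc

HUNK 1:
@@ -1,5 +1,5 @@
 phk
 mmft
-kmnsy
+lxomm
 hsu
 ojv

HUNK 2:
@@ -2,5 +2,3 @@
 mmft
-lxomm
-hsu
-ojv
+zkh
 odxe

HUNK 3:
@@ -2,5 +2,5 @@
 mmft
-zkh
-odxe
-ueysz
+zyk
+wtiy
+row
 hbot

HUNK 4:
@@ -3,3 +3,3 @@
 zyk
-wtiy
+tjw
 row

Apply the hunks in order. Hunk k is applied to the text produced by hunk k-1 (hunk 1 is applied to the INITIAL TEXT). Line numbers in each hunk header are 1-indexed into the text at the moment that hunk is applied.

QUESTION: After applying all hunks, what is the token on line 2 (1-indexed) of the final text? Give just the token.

Answer: mmft

Derivation:
Hunk 1: at line 1 remove [kmnsy] add [lxomm] -> 9 lines: phk mmft lxomm hsu ojv odxe ueysz hbot vqlc
Hunk 2: at line 2 remove [lxomm,hsu,ojv] add [zkh] -> 7 lines: phk mmft zkh odxe ueysz hbot vqlc
Hunk 3: at line 2 remove [zkh,odxe,ueysz] add [zyk,wtiy,row] -> 7 lines: phk mmft zyk wtiy row hbot vqlc
Hunk 4: at line 3 remove [wtiy] add [tjw] -> 7 lines: phk mmft zyk tjw row hbot vqlc
Final line 2: mmft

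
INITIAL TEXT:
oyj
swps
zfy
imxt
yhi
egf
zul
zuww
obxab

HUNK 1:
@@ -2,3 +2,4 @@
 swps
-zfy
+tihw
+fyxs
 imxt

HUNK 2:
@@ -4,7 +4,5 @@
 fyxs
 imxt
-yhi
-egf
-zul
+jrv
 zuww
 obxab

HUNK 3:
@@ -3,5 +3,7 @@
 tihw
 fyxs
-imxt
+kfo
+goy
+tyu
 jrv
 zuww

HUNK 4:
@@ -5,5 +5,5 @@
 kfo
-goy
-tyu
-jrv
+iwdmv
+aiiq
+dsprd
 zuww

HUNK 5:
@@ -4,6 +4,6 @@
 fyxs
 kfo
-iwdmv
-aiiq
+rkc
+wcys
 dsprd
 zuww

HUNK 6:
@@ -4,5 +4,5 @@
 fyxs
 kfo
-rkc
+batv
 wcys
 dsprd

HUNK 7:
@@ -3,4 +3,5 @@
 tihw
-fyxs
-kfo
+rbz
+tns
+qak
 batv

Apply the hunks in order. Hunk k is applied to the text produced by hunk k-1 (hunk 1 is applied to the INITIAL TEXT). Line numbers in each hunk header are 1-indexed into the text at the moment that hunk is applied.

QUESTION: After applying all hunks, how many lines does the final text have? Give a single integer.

Answer: 11

Derivation:
Hunk 1: at line 2 remove [zfy] add [tihw,fyxs] -> 10 lines: oyj swps tihw fyxs imxt yhi egf zul zuww obxab
Hunk 2: at line 4 remove [yhi,egf,zul] add [jrv] -> 8 lines: oyj swps tihw fyxs imxt jrv zuww obxab
Hunk 3: at line 3 remove [imxt] add [kfo,goy,tyu] -> 10 lines: oyj swps tihw fyxs kfo goy tyu jrv zuww obxab
Hunk 4: at line 5 remove [goy,tyu,jrv] add [iwdmv,aiiq,dsprd] -> 10 lines: oyj swps tihw fyxs kfo iwdmv aiiq dsprd zuww obxab
Hunk 5: at line 4 remove [iwdmv,aiiq] add [rkc,wcys] -> 10 lines: oyj swps tihw fyxs kfo rkc wcys dsprd zuww obxab
Hunk 6: at line 4 remove [rkc] add [batv] -> 10 lines: oyj swps tihw fyxs kfo batv wcys dsprd zuww obxab
Hunk 7: at line 3 remove [fyxs,kfo] add [rbz,tns,qak] -> 11 lines: oyj swps tihw rbz tns qak batv wcys dsprd zuww obxab
Final line count: 11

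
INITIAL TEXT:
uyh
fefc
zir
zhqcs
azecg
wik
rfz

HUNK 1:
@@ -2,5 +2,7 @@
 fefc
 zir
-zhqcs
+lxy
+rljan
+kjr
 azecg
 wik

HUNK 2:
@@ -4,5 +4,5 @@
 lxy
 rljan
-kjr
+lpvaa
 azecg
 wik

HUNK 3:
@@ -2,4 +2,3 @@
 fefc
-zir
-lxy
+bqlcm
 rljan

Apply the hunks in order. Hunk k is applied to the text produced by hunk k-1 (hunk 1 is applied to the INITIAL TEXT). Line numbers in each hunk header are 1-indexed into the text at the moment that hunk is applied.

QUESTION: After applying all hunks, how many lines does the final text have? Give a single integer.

Hunk 1: at line 2 remove [zhqcs] add [lxy,rljan,kjr] -> 9 lines: uyh fefc zir lxy rljan kjr azecg wik rfz
Hunk 2: at line 4 remove [kjr] add [lpvaa] -> 9 lines: uyh fefc zir lxy rljan lpvaa azecg wik rfz
Hunk 3: at line 2 remove [zir,lxy] add [bqlcm] -> 8 lines: uyh fefc bqlcm rljan lpvaa azecg wik rfz
Final line count: 8

Answer: 8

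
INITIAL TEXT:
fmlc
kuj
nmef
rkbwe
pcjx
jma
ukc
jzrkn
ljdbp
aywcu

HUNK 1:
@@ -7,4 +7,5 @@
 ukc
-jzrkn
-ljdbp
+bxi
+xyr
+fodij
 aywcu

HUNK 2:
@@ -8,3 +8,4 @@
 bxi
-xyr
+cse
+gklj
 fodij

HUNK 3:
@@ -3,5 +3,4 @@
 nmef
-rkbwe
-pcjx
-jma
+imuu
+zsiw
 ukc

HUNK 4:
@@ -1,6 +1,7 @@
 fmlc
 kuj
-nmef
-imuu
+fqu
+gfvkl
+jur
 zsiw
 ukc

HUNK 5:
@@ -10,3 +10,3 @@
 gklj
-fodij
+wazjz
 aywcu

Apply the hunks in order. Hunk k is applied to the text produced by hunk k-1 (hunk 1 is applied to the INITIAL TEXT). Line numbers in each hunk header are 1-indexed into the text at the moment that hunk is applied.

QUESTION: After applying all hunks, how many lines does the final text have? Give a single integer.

Hunk 1: at line 7 remove [jzrkn,ljdbp] add [bxi,xyr,fodij] -> 11 lines: fmlc kuj nmef rkbwe pcjx jma ukc bxi xyr fodij aywcu
Hunk 2: at line 8 remove [xyr] add [cse,gklj] -> 12 lines: fmlc kuj nmef rkbwe pcjx jma ukc bxi cse gklj fodij aywcu
Hunk 3: at line 3 remove [rkbwe,pcjx,jma] add [imuu,zsiw] -> 11 lines: fmlc kuj nmef imuu zsiw ukc bxi cse gklj fodij aywcu
Hunk 4: at line 1 remove [nmef,imuu] add [fqu,gfvkl,jur] -> 12 lines: fmlc kuj fqu gfvkl jur zsiw ukc bxi cse gklj fodij aywcu
Hunk 5: at line 10 remove [fodij] add [wazjz] -> 12 lines: fmlc kuj fqu gfvkl jur zsiw ukc bxi cse gklj wazjz aywcu
Final line count: 12

Answer: 12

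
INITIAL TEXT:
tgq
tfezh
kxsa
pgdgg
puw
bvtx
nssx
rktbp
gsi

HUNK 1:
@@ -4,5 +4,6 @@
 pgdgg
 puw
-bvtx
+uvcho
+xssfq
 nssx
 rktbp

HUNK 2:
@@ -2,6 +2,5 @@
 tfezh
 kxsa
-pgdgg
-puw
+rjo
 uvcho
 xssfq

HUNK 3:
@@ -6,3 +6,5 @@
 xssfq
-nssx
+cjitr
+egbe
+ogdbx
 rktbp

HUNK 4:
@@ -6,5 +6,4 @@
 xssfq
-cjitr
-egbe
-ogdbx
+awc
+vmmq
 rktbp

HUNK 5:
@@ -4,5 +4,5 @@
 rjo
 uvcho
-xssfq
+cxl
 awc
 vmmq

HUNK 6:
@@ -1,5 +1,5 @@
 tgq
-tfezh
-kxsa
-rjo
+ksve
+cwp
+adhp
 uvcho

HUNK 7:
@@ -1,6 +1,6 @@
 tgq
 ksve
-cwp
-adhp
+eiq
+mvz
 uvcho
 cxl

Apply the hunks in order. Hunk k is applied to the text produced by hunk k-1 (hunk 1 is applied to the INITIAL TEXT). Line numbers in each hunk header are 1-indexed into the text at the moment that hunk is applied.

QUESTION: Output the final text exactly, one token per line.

Answer: tgq
ksve
eiq
mvz
uvcho
cxl
awc
vmmq
rktbp
gsi

Derivation:
Hunk 1: at line 4 remove [bvtx] add [uvcho,xssfq] -> 10 lines: tgq tfezh kxsa pgdgg puw uvcho xssfq nssx rktbp gsi
Hunk 2: at line 2 remove [pgdgg,puw] add [rjo] -> 9 lines: tgq tfezh kxsa rjo uvcho xssfq nssx rktbp gsi
Hunk 3: at line 6 remove [nssx] add [cjitr,egbe,ogdbx] -> 11 lines: tgq tfezh kxsa rjo uvcho xssfq cjitr egbe ogdbx rktbp gsi
Hunk 4: at line 6 remove [cjitr,egbe,ogdbx] add [awc,vmmq] -> 10 lines: tgq tfezh kxsa rjo uvcho xssfq awc vmmq rktbp gsi
Hunk 5: at line 4 remove [xssfq] add [cxl] -> 10 lines: tgq tfezh kxsa rjo uvcho cxl awc vmmq rktbp gsi
Hunk 6: at line 1 remove [tfezh,kxsa,rjo] add [ksve,cwp,adhp] -> 10 lines: tgq ksve cwp adhp uvcho cxl awc vmmq rktbp gsi
Hunk 7: at line 1 remove [cwp,adhp] add [eiq,mvz] -> 10 lines: tgq ksve eiq mvz uvcho cxl awc vmmq rktbp gsi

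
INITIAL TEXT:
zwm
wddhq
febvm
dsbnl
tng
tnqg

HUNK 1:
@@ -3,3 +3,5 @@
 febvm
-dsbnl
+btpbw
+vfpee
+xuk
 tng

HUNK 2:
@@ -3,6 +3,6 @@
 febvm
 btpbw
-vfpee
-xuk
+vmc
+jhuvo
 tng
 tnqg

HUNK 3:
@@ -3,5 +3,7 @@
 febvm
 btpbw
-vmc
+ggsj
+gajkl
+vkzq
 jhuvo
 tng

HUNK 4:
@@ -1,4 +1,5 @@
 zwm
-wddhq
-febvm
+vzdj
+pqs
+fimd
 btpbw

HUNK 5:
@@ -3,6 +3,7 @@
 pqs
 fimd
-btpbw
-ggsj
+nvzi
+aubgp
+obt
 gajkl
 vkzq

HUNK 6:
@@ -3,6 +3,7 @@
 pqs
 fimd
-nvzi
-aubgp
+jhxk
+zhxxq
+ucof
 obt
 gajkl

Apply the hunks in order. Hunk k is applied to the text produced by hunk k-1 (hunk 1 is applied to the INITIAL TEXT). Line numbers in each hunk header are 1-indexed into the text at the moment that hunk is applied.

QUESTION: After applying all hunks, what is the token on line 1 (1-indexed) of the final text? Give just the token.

Hunk 1: at line 3 remove [dsbnl] add [btpbw,vfpee,xuk] -> 8 lines: zwm wddhq febvm btpbw vfpee xuk tng tnqg
Hunk 2: at line 3 remove [vfpee,xuk] add [vmc,jhuvo] -> 8 lines: zwm wddhq febvm btpbw vmc jhuvo tng tnqg
Hunk 3: at line 3 remove [vmc] add [ggsj,gajkl,vkzq] -> 10 lines: zwm wddhq febvm btpbw ggsj gajkl vkzq jhuvo tng tnqg
Hunk 4: at line 1 remove [wddhq,febvm] add [vzdj,pqs,fimd] -> 11 lines: zwm vzdj pqs fimd btpbw ggsj gajkl vkzq jhuvo tng tnqg
Hunk 5: at line 3 remove [btpbw,ggsj] add [nvzi,aubgp,obt] -> 12 lines: zwm vzdj pqs fimd nvzi aubgp obt gajkl vkzq jhuvo tng tnqg
Hunk 6: at line 3 remove [nvzi,aubgp] add [jhxk,zhxxq,ucof] -> 13 lines: zwm vzdj pqs fimd jhxk zhxxq ucof obt gajkl vkzq jhuvo tng tnqg
Final line 1: zwm

Answer: zwm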